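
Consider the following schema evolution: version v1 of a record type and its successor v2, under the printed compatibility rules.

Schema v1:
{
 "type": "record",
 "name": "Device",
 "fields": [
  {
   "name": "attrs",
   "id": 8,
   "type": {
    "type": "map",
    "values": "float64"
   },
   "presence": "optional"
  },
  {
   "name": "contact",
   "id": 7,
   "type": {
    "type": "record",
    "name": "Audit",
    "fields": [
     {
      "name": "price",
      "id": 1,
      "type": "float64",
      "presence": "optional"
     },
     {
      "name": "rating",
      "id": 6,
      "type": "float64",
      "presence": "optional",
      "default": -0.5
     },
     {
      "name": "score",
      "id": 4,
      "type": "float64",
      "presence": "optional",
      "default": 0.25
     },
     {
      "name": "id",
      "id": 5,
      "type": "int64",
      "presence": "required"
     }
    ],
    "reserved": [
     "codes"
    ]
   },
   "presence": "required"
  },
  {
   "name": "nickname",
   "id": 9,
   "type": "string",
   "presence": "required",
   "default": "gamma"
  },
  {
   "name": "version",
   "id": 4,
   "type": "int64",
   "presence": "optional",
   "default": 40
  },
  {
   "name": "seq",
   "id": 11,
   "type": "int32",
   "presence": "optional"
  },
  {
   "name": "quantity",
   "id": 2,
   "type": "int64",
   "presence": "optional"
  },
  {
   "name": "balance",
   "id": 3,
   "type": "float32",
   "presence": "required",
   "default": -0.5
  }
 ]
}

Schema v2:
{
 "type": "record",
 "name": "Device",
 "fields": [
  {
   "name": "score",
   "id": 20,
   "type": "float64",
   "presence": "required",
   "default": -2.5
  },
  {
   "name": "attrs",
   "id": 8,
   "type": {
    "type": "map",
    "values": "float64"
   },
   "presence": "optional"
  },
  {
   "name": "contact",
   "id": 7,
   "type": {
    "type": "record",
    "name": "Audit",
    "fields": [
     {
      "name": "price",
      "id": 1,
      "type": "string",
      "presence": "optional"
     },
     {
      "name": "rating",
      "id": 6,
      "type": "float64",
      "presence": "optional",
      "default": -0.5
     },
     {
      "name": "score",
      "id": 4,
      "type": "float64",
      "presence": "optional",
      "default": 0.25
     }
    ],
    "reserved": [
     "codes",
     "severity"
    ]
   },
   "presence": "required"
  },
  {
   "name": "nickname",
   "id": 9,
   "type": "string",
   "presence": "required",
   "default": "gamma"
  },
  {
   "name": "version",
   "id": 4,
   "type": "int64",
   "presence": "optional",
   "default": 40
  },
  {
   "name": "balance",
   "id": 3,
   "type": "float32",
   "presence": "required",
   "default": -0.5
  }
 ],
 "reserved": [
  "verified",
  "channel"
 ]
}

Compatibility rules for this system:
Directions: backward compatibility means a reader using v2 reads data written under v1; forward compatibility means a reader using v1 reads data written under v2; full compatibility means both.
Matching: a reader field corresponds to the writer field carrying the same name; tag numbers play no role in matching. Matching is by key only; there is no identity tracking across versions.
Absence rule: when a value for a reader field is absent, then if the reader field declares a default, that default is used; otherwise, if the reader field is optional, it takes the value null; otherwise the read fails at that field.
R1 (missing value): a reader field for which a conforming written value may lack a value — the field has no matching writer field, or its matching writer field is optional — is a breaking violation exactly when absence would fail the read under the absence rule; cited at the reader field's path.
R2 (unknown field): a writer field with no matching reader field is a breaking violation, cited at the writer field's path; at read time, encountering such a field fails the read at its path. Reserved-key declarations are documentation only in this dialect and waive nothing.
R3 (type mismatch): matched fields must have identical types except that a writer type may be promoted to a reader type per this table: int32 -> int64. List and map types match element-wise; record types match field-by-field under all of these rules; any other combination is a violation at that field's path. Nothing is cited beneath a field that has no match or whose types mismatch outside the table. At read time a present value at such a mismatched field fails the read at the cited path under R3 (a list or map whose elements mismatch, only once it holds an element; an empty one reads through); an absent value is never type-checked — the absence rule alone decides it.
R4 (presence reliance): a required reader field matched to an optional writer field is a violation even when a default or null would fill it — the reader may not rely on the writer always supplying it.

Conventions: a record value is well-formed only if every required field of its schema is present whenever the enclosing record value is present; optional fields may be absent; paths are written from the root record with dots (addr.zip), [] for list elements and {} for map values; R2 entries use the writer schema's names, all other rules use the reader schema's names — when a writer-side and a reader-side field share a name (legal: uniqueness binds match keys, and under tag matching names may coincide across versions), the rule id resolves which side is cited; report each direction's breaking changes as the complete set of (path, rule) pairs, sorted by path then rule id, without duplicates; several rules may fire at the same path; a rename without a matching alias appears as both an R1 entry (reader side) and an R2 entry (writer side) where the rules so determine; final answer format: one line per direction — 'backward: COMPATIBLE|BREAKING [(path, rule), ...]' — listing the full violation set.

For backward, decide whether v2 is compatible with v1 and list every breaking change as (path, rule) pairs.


backward: BREAKING [(contact.id, R2), (contact.price, R3), (quantity, R2), (seq, R2)]

in Device below, arrows point writer -> reader
checking backward for Device: reader v2 against writer v1:
  no writer field matches reader score
  attrs: paired with writer attrs (map<string, float64> -> map<string, float64>; writer optional)
  contact: paired with writer contact (Audit -> Audit; writer required)
  nickname: paired with writer nickname (string -> string; writer required)
  version: paired with writer version (int64 -> int64; writer optional)
  balance: paired with writer balance (float32 -> float32; writer required)
  writer seq: unknown to reader
  writer quantity: unknown to reader
  contact.price: paired with writer contact.price (float64 -> string; writer optional)
  contact.rating: paired with writer contact.rating (float64 -> float64; writer optional)
  contact.score: paired with writer contact.score (float64 -> float64; writer optional)
  writer contact.id: unknown to reader
  violation R2 at contact.id
  violation R3 at contact.price
  violation R2 at quantity
  violation R2 at seq
  => backward: BREAKING (4)
ruling out the remaining Device differences:
  added field score to record Device: required float64, tag 20, default -2.5 (in v2 it sits immediately before attrs) -> affects forward compatibility only, which is not asked


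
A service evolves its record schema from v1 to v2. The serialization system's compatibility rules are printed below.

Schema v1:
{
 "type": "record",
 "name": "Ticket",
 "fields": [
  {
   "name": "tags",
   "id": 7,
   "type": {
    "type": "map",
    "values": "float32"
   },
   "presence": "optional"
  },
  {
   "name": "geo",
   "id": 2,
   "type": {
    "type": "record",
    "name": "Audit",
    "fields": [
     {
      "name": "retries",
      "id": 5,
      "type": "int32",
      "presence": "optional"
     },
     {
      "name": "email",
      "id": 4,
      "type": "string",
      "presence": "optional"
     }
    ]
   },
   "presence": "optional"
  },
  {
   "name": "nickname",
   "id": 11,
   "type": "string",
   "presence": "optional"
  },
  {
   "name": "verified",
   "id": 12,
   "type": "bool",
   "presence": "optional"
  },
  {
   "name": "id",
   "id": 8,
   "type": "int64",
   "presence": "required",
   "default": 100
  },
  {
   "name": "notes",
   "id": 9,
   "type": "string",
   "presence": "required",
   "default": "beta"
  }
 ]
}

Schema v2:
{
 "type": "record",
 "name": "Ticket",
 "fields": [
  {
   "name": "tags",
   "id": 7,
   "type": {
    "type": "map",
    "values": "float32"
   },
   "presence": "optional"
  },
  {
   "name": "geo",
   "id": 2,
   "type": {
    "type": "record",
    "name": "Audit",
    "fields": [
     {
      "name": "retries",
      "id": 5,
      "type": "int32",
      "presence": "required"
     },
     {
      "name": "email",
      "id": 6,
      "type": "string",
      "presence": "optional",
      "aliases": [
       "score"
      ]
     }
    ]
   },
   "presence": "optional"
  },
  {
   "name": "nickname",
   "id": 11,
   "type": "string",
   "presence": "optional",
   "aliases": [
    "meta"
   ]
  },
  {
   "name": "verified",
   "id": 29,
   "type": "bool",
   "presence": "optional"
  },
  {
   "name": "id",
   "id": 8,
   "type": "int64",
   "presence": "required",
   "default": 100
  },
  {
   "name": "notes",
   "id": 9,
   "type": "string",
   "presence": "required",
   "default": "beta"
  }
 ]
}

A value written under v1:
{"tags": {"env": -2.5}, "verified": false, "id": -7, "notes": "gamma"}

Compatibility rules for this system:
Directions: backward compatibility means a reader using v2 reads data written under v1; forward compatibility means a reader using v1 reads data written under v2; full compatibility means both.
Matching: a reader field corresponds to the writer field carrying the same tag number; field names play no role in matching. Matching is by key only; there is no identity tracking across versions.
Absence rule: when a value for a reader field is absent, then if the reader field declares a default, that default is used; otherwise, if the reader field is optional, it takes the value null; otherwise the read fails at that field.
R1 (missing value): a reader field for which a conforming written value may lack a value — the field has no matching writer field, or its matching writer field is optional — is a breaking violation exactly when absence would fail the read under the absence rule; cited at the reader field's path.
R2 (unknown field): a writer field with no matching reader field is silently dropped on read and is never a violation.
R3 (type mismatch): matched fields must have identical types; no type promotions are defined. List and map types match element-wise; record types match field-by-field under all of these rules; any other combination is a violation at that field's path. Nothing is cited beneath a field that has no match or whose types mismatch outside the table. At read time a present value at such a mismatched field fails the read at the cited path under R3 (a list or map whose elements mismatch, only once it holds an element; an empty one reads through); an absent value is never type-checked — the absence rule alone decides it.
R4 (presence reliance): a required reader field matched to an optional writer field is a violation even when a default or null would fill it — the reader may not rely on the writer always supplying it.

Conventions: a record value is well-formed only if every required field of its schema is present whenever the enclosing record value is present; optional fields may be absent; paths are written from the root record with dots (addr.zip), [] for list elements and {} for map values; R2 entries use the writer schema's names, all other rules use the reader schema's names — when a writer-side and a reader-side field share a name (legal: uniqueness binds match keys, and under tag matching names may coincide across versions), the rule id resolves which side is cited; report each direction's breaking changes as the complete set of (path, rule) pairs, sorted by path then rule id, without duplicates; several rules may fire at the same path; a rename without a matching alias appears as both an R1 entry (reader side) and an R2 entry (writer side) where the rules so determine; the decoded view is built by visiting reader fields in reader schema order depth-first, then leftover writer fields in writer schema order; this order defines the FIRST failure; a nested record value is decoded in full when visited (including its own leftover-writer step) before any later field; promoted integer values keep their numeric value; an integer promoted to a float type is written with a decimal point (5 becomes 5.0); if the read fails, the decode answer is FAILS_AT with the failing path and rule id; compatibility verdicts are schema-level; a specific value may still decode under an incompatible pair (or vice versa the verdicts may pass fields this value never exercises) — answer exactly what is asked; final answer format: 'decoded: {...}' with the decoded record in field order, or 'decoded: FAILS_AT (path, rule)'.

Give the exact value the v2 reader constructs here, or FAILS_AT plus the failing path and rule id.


decoded: {"tags": {"env": -2.5}, "geo": null, "nickname": null, "verified": null, "id": -7, "notes": "gamma"}

in Ticket below, arrows point writer -> reader
decode walk for Ticket under reader schema v2:
  tags := {"env": -2.5}
  geo := null (not supplied -> null)
  nickname := null (not supplied -> null)
  verified := null (not supplied -> null)
  id := -7
  notes := "gamma"
  writer verified: unmatched, discarded
  => decoded: {"tags": {"env": -2.5}, "geo": null, "nickname": null, "verified": null, "id": -7, "notes": "gamma"}
the other Ticket changes do not affect what is asked:
  field email in record Audit: tag 4 changed to 6 -> inert under this dialect — no rule fires on Ticket and the result does not move
  field retries in record Audit: optional changed to required -> schema-level compatibility only; this Ticket value's decode is unchanged


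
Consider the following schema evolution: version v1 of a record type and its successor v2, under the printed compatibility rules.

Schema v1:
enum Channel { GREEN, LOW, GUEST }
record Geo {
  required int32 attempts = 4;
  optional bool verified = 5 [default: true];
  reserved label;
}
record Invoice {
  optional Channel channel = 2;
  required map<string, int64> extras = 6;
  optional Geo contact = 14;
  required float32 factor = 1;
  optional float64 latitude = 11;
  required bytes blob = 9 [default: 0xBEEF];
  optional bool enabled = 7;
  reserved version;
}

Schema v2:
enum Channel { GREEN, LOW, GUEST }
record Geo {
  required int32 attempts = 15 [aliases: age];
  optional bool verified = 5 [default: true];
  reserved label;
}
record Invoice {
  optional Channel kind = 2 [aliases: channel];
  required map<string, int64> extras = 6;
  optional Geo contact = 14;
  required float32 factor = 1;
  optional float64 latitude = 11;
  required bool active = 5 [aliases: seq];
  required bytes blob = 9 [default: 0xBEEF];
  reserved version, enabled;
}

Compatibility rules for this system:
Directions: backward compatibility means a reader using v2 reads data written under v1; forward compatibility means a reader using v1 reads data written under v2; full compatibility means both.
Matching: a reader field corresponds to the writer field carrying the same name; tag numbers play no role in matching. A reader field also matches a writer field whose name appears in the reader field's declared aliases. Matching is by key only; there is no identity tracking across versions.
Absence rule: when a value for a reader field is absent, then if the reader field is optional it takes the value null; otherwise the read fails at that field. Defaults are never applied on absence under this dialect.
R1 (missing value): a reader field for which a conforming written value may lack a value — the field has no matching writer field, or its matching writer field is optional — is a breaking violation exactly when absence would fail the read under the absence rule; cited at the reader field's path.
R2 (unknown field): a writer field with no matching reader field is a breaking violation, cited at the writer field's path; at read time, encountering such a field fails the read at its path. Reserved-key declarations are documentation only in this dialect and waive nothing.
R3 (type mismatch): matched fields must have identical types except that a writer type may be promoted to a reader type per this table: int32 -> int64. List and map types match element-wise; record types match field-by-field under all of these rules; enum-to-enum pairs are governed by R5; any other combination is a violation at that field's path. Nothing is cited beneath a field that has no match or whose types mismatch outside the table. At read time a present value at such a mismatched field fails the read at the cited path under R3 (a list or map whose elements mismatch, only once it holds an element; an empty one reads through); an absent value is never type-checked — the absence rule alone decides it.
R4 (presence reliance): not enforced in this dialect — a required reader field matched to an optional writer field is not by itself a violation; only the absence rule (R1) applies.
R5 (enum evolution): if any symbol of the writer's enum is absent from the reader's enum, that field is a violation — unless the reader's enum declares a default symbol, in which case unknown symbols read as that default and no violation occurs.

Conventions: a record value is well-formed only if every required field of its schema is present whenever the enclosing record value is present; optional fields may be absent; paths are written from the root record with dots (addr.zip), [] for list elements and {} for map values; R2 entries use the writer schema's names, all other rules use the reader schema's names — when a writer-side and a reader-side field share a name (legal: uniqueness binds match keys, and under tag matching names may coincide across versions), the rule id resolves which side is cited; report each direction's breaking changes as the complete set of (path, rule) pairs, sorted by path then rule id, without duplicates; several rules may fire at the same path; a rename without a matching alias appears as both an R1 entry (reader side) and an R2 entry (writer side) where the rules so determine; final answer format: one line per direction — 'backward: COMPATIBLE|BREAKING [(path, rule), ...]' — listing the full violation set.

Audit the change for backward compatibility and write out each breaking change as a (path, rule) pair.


backward: BREAKING [(active, R1), (enabled, R2)]

each type pair in Invoice: writer, then reader
checking backward for Invoice: reader v2 against writer v1:
  writer optional, Channel -> Channel: reader kind maps from writer channel
  writer required, map<string, int64> -> map<string, int64>: reader extras maps from writer extras
  writer optional, Geo -> Geo: reader contact maps from writer contact
  writer required, float32 -> float32: reader factor maps from writer factor
  writer optional, float64 -> float64: reader latitude maps from writer latitude
  active has no writer counterpart
  writer required, bytes -> bytes: reader blob maps from writer blob
  enabled (writer side), unknown to reader
  writer required, int32 -> int32: reader contact.attempts maps from writer contact.attempts
  writer optional, bool -> bool: reader contact.verified maps from writer contact.verified
  violation R1 at active
  violation R2 at enabled
  => backward verdict for Invoice: BREAKING, 2 violation(s)
the rest of the Invoice diff is inert for this question:
  field attempts in record Geo: tag 4 changed to 15 -> triggers nothing under Invoice's printed rules — same verdict
  renamed field channel to kind in record Invoice (alias channel declared on the renamed field) -> its effect on Invoice is confined to the forward direction, not asked


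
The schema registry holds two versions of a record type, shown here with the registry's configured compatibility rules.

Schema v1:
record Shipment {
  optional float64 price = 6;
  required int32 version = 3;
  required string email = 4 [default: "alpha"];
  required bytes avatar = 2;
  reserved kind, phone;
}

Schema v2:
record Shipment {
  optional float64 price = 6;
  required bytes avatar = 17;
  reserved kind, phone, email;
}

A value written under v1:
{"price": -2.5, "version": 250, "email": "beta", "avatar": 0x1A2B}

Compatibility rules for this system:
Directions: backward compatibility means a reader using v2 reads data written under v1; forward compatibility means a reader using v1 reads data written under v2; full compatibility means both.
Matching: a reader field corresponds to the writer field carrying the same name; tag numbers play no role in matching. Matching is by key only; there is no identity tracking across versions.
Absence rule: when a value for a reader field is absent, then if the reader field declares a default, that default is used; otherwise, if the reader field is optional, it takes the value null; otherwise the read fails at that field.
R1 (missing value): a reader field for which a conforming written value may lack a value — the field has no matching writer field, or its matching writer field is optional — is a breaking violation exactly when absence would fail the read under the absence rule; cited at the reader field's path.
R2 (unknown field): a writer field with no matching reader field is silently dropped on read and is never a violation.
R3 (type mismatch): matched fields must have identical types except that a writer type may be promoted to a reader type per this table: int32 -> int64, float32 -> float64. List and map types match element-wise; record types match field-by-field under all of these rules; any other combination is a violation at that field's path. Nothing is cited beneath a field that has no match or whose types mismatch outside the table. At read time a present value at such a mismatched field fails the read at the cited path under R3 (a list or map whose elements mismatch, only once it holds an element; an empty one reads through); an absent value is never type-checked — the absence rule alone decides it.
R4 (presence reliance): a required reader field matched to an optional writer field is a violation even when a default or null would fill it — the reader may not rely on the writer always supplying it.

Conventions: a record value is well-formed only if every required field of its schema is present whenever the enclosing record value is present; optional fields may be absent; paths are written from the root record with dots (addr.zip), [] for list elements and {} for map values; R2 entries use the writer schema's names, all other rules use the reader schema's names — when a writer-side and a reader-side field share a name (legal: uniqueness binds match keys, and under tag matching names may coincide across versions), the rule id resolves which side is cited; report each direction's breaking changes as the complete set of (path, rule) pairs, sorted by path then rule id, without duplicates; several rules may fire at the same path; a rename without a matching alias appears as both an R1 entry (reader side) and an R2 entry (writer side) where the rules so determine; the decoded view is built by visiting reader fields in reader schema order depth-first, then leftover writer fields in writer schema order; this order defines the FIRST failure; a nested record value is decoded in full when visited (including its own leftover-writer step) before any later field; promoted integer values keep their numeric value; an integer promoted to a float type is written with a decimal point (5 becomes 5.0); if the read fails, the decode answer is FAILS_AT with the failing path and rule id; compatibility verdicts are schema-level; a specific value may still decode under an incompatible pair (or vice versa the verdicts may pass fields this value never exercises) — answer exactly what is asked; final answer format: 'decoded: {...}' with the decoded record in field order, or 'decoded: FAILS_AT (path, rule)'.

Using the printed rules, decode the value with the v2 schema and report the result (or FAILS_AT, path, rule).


decoded: {"price": -2.5, "avatar": 0x1A2B}

arrows below run writer -> reader for Shipment
migrating the Shipment value to v2:
  price := -2.5
  avatar := 0x1A2B
  writer version: unmatched, discarded
  writer email: unmatched, discarded
  => decoded: {"price": -2.5, "avatar": 0x1A2B}
the other Shipment changes do not affect what is asked:
  field avatar in record Shipment: tag 2 changed to 17 -> inert under this dialect — no rule fires on Shipment and the result does not move


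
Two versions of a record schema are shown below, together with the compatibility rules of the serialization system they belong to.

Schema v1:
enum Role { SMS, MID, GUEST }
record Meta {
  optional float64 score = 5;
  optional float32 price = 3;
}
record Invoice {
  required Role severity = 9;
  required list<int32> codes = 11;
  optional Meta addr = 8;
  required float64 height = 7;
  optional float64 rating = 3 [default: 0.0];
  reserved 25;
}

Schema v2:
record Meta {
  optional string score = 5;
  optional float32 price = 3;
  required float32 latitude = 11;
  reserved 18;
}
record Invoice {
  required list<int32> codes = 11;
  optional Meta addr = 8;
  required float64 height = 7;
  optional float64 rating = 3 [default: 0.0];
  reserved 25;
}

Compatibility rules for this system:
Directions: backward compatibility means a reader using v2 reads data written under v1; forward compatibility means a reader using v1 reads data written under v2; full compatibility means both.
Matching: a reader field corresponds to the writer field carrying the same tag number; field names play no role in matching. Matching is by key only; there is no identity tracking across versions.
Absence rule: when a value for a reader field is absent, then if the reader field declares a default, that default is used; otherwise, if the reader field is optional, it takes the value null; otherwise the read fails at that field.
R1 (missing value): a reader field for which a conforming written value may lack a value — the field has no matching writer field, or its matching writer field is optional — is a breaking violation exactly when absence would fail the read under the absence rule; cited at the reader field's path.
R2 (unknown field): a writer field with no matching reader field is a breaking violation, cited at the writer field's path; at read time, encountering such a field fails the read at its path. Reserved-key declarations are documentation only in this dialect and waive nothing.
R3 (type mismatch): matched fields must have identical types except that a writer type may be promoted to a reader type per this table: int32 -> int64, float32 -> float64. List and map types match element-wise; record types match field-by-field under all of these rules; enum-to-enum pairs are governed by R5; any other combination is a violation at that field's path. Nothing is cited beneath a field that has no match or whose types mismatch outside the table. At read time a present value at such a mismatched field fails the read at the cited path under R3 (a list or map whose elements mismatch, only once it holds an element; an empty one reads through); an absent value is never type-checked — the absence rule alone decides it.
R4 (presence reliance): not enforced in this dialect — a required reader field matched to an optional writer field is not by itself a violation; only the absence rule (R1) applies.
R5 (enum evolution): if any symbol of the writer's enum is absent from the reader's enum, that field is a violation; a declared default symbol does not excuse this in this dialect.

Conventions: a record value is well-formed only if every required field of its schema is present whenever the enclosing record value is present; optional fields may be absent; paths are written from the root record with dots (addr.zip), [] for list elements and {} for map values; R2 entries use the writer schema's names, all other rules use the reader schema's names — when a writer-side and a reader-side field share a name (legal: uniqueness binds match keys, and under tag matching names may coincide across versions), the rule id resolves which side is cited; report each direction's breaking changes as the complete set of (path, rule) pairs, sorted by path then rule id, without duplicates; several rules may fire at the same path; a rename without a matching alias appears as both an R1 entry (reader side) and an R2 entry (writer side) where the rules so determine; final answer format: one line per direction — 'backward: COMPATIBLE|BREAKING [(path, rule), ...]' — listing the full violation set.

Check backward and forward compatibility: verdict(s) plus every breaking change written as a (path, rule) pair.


backward: BREAKING [(addr.latitude, R1), (addr.score, R3), (severity, R2)]; forward: BREAKING [(addr.latitude, R2), (addr.score, R3), (severity, R1)]

the writer's type comes first in each Invoice pair
backward on Invoice — v2 reading data written by v1:
  list<int32> -> list<int32>, writer required: codes aligns to codes
  Meta -> Meta, writer optional: addr aligns to addr
  float64 -> float64, writer required: height aligns to height
  float64 -> float64, writer optional: rating aligns to rating
  writer field severity has no reader counterpart
  float64 -> string, writer optional: addr.score aligns to addr.score
  float32 -> float32, writer optional: addr.price aligns to addr.price
  addr.latitude: no writer-side match
  breaking: (addr.latitude, R1)
  breaking: (addr.score, R3)
  breaking: (severity, R2)
  => backward: BREAKING (3)
forward on Invoice — v1 reading data written by v2:
  severity: no writer-side match
  list<int32> -> list<int32>, writer required: codes aligns to codes
  Meta -> Meta, writer optional: addr aligns to addr
  float64 -> float64, writer required: height aligns to height
  float64 -> float64, writer optional: rating aligns to rating
  string -> float64, writer optional: addr.score aligns to addr.score
  float32 -> float32, writer optional: addr.price aligns to addr.price
  writer field addr.latitude has no reader counterpart
  breaking: (addr.latitude, R2)
  breaking: (addr.score, R3)
  breaking: (severity, R1)
  => forward: BREAKING (3)


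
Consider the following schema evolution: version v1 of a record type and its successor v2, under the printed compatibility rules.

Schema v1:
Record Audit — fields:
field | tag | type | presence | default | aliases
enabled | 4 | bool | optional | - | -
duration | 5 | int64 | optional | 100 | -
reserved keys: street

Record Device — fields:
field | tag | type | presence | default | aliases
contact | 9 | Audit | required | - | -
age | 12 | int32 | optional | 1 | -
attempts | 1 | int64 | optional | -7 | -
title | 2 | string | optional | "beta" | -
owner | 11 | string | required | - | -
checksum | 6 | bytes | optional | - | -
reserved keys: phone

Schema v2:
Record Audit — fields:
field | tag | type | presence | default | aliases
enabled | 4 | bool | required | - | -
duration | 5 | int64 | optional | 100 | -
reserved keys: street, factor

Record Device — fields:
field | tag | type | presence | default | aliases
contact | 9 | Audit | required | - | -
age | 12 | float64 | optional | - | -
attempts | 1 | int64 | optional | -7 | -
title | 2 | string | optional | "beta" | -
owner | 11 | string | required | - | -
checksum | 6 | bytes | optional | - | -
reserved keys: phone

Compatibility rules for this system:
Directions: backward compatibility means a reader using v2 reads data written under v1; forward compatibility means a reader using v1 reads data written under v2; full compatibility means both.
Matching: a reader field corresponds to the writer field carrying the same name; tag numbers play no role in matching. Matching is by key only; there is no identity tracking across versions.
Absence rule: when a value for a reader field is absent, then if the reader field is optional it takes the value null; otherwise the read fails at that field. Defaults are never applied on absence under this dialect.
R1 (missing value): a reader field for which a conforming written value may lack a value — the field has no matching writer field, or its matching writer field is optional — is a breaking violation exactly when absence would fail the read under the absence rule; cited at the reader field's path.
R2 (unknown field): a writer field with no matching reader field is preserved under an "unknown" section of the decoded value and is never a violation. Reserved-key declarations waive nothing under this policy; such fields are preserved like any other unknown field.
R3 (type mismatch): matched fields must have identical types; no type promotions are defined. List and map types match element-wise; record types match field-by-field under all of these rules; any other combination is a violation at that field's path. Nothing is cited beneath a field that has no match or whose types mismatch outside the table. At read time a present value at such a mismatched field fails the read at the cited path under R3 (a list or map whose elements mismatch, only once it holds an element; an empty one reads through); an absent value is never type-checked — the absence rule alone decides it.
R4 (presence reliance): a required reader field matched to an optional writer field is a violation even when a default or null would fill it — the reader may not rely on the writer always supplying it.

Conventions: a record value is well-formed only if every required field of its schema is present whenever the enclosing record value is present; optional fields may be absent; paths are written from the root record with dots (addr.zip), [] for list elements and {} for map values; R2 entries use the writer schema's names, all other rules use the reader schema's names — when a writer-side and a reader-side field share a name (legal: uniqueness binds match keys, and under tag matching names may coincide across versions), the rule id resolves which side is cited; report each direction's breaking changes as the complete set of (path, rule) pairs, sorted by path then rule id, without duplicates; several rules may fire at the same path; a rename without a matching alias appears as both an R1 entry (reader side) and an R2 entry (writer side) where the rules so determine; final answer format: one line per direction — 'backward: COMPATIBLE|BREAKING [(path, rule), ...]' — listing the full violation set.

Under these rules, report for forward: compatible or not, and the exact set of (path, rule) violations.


arrows below run writer -> reader for Device
forward analysis of Device with v1 as reader and v2 as writer:
  writer required, Audit -> Audit: reader contact maps from writer contact
  writer optional, float64 -> int32: reader age maps from writer age
  writer optional, int64 -> int64: reader attempts maps from writer attempts
  writer optional, string -> string: reader title maps from writer title
  writer required, string -> string: reader owner maps from writer owner
  writer optional, bytes -> bytes: reader checksum maps from writer checksum
  writer required, bool -> bool: reader contact.enabled maps from writer contact.enabled
  writer optional, int64 -> int64: reader contact.duration maps from writer contact.duration
  rule R3 violated at age
  => forward: BREAKING (1)
checking off the Device differences that do not matter here:
  field enabled in record Audit: optional changed to required -> its effect on Device is confined to the backward direction, not asked

forward: BREAKING [(age, R3)]


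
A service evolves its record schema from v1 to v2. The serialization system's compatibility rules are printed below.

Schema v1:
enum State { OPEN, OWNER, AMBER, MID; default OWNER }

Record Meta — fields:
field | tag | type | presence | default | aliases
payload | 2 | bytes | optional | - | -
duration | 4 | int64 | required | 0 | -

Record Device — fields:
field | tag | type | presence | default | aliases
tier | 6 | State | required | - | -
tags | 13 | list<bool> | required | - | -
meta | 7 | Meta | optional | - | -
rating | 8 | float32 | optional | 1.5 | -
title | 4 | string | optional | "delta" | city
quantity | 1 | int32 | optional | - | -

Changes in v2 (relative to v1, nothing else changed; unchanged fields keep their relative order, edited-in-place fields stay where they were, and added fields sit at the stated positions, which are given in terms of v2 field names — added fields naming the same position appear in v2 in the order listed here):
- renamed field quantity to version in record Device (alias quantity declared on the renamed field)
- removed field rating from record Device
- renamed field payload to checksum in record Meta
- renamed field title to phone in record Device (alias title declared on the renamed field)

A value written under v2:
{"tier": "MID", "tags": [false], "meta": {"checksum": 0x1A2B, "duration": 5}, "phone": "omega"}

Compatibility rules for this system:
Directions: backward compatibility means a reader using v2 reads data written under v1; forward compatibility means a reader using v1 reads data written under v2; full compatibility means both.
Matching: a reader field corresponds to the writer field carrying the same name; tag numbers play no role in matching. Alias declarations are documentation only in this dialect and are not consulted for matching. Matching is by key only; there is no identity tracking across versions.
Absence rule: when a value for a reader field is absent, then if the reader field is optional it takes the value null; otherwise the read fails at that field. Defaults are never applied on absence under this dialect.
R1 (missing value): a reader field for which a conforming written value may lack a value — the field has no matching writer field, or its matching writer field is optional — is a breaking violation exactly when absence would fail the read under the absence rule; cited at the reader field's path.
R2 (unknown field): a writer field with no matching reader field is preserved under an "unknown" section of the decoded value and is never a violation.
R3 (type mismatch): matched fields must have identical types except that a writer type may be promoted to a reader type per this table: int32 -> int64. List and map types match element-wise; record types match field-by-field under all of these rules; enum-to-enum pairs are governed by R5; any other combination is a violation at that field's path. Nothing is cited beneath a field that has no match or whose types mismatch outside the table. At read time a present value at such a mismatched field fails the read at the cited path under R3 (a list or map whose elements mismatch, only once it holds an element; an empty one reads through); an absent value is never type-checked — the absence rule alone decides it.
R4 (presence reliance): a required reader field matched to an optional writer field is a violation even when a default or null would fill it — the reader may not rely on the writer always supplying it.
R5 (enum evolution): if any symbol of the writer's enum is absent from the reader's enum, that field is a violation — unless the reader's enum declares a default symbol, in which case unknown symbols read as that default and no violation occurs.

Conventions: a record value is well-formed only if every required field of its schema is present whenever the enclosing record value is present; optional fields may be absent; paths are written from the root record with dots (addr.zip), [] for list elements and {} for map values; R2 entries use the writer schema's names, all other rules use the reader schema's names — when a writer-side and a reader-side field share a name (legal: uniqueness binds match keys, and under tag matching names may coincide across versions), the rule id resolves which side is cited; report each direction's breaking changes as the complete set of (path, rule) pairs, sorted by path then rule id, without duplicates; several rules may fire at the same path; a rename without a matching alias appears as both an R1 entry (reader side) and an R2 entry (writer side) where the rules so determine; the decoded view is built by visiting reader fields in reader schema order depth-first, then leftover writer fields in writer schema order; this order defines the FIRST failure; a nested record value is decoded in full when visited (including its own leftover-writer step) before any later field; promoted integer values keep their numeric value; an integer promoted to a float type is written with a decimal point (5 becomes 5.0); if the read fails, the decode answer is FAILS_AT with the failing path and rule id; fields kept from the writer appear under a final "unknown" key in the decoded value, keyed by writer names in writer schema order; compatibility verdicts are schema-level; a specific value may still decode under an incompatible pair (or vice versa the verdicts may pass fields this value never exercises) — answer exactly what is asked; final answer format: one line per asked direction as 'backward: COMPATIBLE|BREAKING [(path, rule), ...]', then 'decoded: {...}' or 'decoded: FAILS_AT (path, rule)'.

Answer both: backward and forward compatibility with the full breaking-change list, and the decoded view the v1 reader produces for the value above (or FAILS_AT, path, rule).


backward: COMPATIBLE []; forward: COMPATIBLE []; decoded: {"tier": "MID", "tags": [false], "meta": {"payload": null, "duration": 5, "unknown": {"checksum": 0x1A2B}}, "rating": null, "title": null, "quantity": null, "unknown": {"phone": "omega"}}

each type pair in Device: writer, then reader
backward on Device — v2 reading data written by v1:
  tier <- tier (State -> State, writer required)
  tags <- tags (list<bool> -> list<bool>, writer required)
  meta <- meta (Meta -> Meta, writer optional)
  phone: no writer match
  version: no writer match
  leftover writer field: rating
  leftover writer field: title
  leftover writer field: quantity
  meta.checksum: no writer match
  meta.duration <- meta.duration (int64 -> int64, writer required)
  leftover writer field: meta.payload
  => backward: COMPATIBLE
forward on Device — v1 reading data written by v2:
  tier <- tier (State -> State, writer required)
  tags <- tags (list<bool> -> list<bool>, writer required)
  meta <- meta (Meta -> Meta, writer optional)
  rating: no writer match
  title: no writer match
  quantity: no writer match
  leftover writer field: phone
  leftover writer field: version
  meta.payload: no writer match
  meta.duration <- meta.duration (int64 -> int64, writer required)
  leftover writer field: meta.checksum
  => forward: COMPATIBLE
decode (reader v1):
  tier := "MID"
  tags := [false]
  meta.payload := null (not supplied -> null)
  meta.duration := 5
  writer meta.checksum: kept under "unknown"
  rating := null (not supplied -> null)
  title := null (not supplied -> null)
  quantity := null (not supplied -> null)
  writer phone: kept under "unknown"
  => decoded: {"tier": "MID", "tags": [false], "meta": {"payload": null, "duration": 5, "unknown": {"checksum": 0x1A2B}}, "rating": null, "title": null, "quantity": null, "unknown": {"phone": "omega"}}
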